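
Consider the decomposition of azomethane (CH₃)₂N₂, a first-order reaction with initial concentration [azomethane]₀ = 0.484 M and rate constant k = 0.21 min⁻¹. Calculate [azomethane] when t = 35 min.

0.000311 M

Step 1: For a first-order reaction: [azomethane] = [azomethane]₀ × e^(-kt)
Step 2: [azomethane] = 0.484 × e^(-0.21 × 35)
Step 3: [azomethane] = 0.484 × e^(-7.35)
Step 4: [azomethane] = 0.484 × 0.000642592 = 0.000311 M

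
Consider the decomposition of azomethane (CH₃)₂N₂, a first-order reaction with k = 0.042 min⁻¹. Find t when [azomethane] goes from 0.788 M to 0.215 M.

30.93 min

Step 1: For first-order: t = ln([azomethane]₀/[azomethane])/k
Step 2: t = ln(0.788/0.215)/0.042
Step 3: t = ln(3.665)/0.042
Step 4: t = 1.299/0.042 = 30.93 min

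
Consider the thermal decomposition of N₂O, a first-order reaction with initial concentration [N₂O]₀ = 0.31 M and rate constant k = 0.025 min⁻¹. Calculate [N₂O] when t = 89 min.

0.0335 M

Step 1: For a first-order reaction: [N₂O] = [N₂O]₀ × e^(-kt)
Step 2: [N₂O] = 0.31 × e^(-0.025 × 89)
Step 3: [N₂O] = 0.31 × e^(-2.225)
Step 4: [N₂O] = 0.31 × 0.108067 = 0.0335 M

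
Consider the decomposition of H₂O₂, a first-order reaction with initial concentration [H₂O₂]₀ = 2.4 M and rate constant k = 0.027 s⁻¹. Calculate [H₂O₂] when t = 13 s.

1.69 M

Step 1: For a first-order reaction: [H₂O₂] = [H₂O₂]₀ × e^(-kt)
Step 2: [H₂O₂] = 2.4 × e^(-0.027 × 13)
Step 3: [H₂O₂] = 2.4 × e^(-0.351)
Step 4: [H₂O₂] = 2.4 × 0.703984 = 1.69 M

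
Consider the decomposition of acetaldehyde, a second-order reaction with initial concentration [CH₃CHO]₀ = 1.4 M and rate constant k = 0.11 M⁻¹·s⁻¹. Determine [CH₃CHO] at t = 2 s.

1.07 M

Step 1: For a second-order reaction: 1/[CH₃CHO] = 1/[CH₃CHO]₀ + kt
Step 2: 1/[CH₃CHO] = 1/1.4 + 0.11 × 2
Step 3: 1/[CH₃CHO] = 0.7143 + 0.22 = 0.9343
Step 4: [CH₃CHO] = 1/0.9343 = 1.07 M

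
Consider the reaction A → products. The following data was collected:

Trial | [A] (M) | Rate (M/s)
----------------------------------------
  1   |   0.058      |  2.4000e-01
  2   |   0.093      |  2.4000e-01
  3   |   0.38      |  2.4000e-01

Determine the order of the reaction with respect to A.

zeroth order (0)

Step 1: Compare trials - when concentration changes, rate stays constant.
Step 2: rate₂/rate₁ = 2.4000e-01/2.4000e-01 = 1
Step 3: [A]₂/[A]₁ = 0.093/0.058 = 1.603
Step 4: Since rate ratio ≈ (conc ratio)^0, the reaction is zeroth order.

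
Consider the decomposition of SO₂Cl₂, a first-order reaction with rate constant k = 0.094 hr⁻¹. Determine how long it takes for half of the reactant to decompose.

7.374 hr

Step 1: For a first-order reaction, t₁/₂ = ln(2)/k
Step 2: t₁/₂ = ln(2)/0.094
Step 3: t₁/₂ = 0.6931/0.094 = 7.374 hr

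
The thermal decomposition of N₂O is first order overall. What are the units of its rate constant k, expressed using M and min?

min⁻¹

Step 1: For overall order n, rate = k × (concentration)^n.
Step 2: Rate has units M·min⁻¹; concentration term has units M^1.
Step 3: k = rate / (concentration)^n, so units of k = M^(1-1)·min⁻¹ = min⁻¹.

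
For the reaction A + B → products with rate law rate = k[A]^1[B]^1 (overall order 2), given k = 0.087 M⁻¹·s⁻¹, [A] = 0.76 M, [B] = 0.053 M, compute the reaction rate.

0.003504 M/s

Step 1: The rate law is rate = k[A]^1[B]^1, overall order = 1+1 = 2
Step 2: Substitute values: rate = 0.087 × (0.76)^1 × (0.053)^1
Step 3: rate = 0.087 × 0.76 × 0.053 = 0.00350436 M/s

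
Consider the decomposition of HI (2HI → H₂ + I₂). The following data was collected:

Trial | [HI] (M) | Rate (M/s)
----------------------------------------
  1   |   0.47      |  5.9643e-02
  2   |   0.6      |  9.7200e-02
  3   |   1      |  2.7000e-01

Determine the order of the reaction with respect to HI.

second order (2)

Step 1: Compare trials to find order n where rate₂/rate₁ = ([HI]₂/[HI]₁)^n
Step 2: rate₂/rate₁ = 9.7200e-02/5.9643e-02 = 1.63
Step 3: [HI]₂/[HI]₁ = 0.6/0.47 = 1.277
Step 4: n = ln(1.63)/ln(1.277) = 2.00 ≈ 2
Step 5: The reaction is second order in HI.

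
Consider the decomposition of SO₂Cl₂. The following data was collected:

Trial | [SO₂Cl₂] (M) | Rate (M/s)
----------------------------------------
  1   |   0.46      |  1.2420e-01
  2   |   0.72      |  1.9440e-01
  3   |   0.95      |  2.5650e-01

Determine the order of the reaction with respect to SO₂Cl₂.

first order (1)

Step 1: Compare trials to find order n where rate₂/rate₁ = ([SO₂Cl₂]₂/[SO₂Cl₂]₁)^n
Step 2: rate₂/rate₁ = 1.9440e-01/1.2420e-01 = 1.565
Step 3: [SO₂Cl₂]₂/[SO₂Cl₂]₁ = 0.72/0.46 = 1.565
Step 4: n = ln(1.565)/ln(1.565) = 1.00 ≈ 1
Step 5: The reaction is first order in SO₂Cl₂.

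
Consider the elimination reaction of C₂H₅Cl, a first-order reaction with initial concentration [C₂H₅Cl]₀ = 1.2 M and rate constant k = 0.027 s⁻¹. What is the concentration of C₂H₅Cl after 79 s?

0.1422 M

Step 1: For a first-order reaction: [C₂H₅Cl] = [C₂H₅Cl]₀ × e^(-kt)
Step 2: [C₂H₅Cl] = 1.2 × e^(-0.027 × 79)
Step 3: [C₂H₅Cl] = 1.2 × e^(-2.133)
Step 4: [C₂H₅Cl] = 1.2 × 0.118481 = 0.1422 M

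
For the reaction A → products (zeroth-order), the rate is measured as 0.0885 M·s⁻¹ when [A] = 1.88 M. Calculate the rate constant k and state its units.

0.0885 M·s⁻¹

Step 1: For a zeroth-order reaction, rate = k (independent of concentration).
Step 2: k = rate = 0.0885 M·s⁻¹.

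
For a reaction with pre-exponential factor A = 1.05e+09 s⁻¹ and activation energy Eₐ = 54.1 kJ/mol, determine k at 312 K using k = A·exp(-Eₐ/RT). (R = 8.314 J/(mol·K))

9.19e-01 s⁻¹

Step 1: Use the Arrhenius equation: k = A × exp(-Eₐ/RT)
Step 2: Convert Eₐ to J/mol: 54.1 kJ/mol = 54100 J/mol
Step 3: Calculate the exponent: -Eₐ/(RT) = -54100/(8.314 × 312) = -20.85608
Step 4: k = 1.05e+09 × exp(-20.85608)
Step 5: k = 1.05e+09 × 8.75628e-10 = 9.1941e-01 s⁻¹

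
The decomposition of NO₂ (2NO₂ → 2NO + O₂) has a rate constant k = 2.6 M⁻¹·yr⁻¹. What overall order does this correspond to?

second order (2)

Step 1: The units of k for an nth-order reaction are (concentration)^(1-n)·(time)⁻¹.
Step 2: Here k has units M⁻¹·yr⁻¹, so the concentration exponent is -1.
Step 3: 1 - n = -1 ⇒ n = 2. The reaction is second order.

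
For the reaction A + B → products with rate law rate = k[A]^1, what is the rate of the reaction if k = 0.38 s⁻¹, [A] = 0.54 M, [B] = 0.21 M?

0.2052 M/s

Step 1: The rate law is rate = k[A]^1
Step 2: Note that the rate does not depend on [B] (zero order in B).
Step 3: rate = 0.38 × (0.54)^1 = 0.2052 M/s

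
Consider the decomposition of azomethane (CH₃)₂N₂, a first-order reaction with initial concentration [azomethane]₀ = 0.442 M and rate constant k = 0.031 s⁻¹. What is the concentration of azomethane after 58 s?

0.07321 M

Step 1: For a first-order reaction: [azomethane] = [azomethane]₀ × e^(-kt)
Step 2: [azomethane] = 0.442 × e^(-0.031 × 58)
Step 3: [azomethane] = 0.442 × e^(-1.798)
Step 4: [azomethane] = 0.442 × 0.16563 = 0.07321 M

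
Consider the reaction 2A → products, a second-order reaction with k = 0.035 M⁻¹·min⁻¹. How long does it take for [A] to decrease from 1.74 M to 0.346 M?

66.16 min

Step 1: For second-order: t = (1/[A] - 1/[A]₀)/k
Step 2: t = (1/0.346 - 1/1.74)/0.035
Step 3: t = (2.89 - 0.5747)/0.035
Step 4: t = 2.315/0.035 = 66.16 min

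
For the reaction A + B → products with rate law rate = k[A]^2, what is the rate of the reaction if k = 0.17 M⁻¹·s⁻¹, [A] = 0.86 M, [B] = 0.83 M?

0.1257 M/s

Step 1: The rate law is rate = k[A]^2
Step 2: Note that the rate does not depend on [B] (zero order in B).
Step 3: rate = 0.17 × (0.86)^2 = 0.125732 M/s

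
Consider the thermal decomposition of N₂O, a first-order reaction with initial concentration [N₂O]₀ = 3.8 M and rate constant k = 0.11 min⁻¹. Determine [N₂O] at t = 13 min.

0.9094 M

Step 1: For a first-order reaction: [N₂O] = [N₂O]₀ × e^(-kt)
Step 2: [N₂O] = 3.8 × e^(-0.11 × 13)
Step 3: [N₂O] = 3.8 × e^(-1.43)
Step 4: [N₂O] = 3.8 × 0.239309 = 0.9094 M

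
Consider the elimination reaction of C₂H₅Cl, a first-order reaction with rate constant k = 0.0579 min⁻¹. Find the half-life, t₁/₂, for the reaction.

11.97 min

Step 1: For a first-order reaction, t₁/₂ = ln(2)/k
Step 2: t₁/₂ = ln(2)/0.0579
Step 3: t₁/₂ = 0.6931/0.0579 = 11.97 min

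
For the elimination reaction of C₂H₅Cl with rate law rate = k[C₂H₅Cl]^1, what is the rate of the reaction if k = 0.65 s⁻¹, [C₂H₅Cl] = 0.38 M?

0.247 M/s

Step 1: Identify the rate law: rate = k[C₂H₅Cl]^1
Step 2: Substitute values: rate = 0.65 × (0.38)^1
Step 3: Calculate: rate = 0.65 × 0.38 = 0.247 M/s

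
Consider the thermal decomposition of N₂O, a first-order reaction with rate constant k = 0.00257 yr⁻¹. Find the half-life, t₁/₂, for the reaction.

269.7 yr

Step 1: For a first-order reaction, t₁/₂ = ln(2)/k
Step 2: t₁/₂ = ln(2)/0.00257
Step 3: t₁/₂ = 0.6931/0.00257 = 269.7 yr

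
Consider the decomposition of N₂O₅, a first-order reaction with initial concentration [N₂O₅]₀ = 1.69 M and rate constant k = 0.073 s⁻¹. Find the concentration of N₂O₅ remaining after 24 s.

0.2931 M

Step 1: For a first-order reaction: [N₂O₅] = [N₂O₅]₀ × e^(-kt)
Step 2: [N₂O₅] = 1.69 × e^(-0.073 × 24)
Step 3: [N₂O₅] = 1.69 × e^(-1.752)
Step 4: [N₂O₅] = 1.69 × 0.173427 = 0.2931 M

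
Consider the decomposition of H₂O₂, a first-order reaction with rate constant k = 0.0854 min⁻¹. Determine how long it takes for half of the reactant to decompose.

8.116 min

Step 1: For a first-order reaction, t₁/₂ = ln(2)/k
Step 2: t₁/₂ = ln(2)/0.0854
Step 3: t₁/₂ = 0.6931/0.0854 = 8.116 min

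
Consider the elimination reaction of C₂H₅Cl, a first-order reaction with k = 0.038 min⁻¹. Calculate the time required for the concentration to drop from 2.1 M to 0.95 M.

20.87 min

Step 1: For first-order: t = ln([C₂H₅Cl]₀/[C₂H₅Cl])/k
Step 2: t = ln(2.1/0.95)/0.038
Step 3: t = ln(2.211)/0.038
Step 4: t = 0.7932/0.038 = 20.87 min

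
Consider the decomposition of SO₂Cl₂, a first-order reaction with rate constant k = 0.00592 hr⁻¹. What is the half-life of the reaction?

117.1 hr

Step 1: For a first-order reaction, t₁/₂ = ln(2)/k
Step 2: t₁/₂ = ln(2)/0.00592
Step 3: t₁/₂ = 0.6931/0.00592 = 117.1 hr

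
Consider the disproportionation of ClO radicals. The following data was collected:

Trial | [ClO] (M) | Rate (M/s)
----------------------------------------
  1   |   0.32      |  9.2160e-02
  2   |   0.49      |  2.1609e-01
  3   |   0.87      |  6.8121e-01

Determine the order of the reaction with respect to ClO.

second order (2)

Step 1: Compare trials to find order n where rate₂/rate₁ = ([ClO]₂/[ClO]₁)^n
Step 2: rate₂/rate₁ = 2.1609e-01/9.2160e-02 = 2.345
Step 3: [ClO]₂/[ClO]₁ = 0.49/0.32 = 1.531
Step 4: n = ln(2.345)/ln(1.531) = 2.00 ≈ 2
Step 5: The reaction is second order in ClO.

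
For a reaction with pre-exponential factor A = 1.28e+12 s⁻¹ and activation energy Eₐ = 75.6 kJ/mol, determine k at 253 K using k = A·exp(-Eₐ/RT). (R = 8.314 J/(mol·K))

3.15e-04 s⁻¹

Step 1: Use the Arrhenius equation: k = A × exp(-Eₐ/RT)
Step 2: Convert Eₐ to J/mol: 75.6 kJ/mol = 75600 J/mol
Step 3: Calculate the exponent: -Eₐ/(RT) = -75600/(8.314 × 253) = -35.94109
Step 4: k = 1.28e+12 × exp(-35.94109)
Step 5: k = 1.28e+12 × 2.46027e-16 = 3.1491e-04 s⁻¹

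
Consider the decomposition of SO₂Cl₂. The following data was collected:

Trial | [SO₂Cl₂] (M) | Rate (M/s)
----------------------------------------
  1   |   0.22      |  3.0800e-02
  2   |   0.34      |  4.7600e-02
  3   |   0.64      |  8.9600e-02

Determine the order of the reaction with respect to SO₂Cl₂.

first order (1)

Step 1: Compare trials to find order n where rate₂/rate₁ = ([SO₂Cl₂]₂/[SO₂Cl₂]₁)^n
Step 2: rate₂/rate₁ = 4.7600e-02/3.0800e-02 = 1.545
Step 3: [SO₂Cl₂]₂/[SO₂Cl₂]₁ = 0.34/0.22 = 1.545
Step 4: n = ln(1.545)/ln(1.545) = 1.00 ≈ 1
Step 5: The reaction is first order in SO₂Cl₂.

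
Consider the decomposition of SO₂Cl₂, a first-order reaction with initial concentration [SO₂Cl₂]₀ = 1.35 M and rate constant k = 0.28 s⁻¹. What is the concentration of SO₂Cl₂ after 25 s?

0.001231 M

Step 1: For a first-order reaction: [SO₂Cl₂] = [SO₂Cl₂]₀ × e^(-kt)
Step 2: [SO₂Cl₂] = 1.35 × e^(-0.28 × 25)
Step 3: [SO₂Cl₂] = 1.35 × e^(-7)
Step 4: [SO₂Cl₂] = 1.35 × 0.000911882 = 0.001231 M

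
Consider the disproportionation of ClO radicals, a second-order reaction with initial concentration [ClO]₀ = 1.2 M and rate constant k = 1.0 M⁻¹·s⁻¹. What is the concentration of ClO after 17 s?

0.05607 M

Step 1: For a second-order reaction: 1/[ClO] = 1/[ClO]₀ + kt
Step 2: 1/[ClO] = 1/1.2 + 1.0 × 17
Step 3: 1/[ClO] = 0.8333 + 17 = 17.83
Step 4: [ClO] = 1/17.83 = 0.05607 M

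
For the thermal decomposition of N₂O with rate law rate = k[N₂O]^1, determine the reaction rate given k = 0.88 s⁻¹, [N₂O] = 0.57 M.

0.5016 M/s

Step 1: Identify the rate law: rate = k[N₂O]^1
Step 2: Substitute values: rate = 0.88 × (0.57)^1
Step 3: Calculate: rate = 0.88 × 0.57 = 0.5016 M/s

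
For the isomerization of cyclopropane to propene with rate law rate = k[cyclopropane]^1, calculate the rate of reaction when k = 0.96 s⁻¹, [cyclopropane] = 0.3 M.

0.288 M/s

Step 1: Identify the rate law: rate = k[cyclopropane]^1
Step 2: Substitute values: rate = 0.96 × (0.3)^1
Step 3: Calculate: rate = 0.96 × 0.3 = 0.288 M/s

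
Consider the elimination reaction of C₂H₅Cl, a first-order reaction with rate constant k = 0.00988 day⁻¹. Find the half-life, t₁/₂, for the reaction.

70.16 day

Step 1: For a first-order reaction, t₁/₂ = ln(2)/k
Step 2: t₁/₂ = ln(2)/0.00988
Step 3: t₁/₂ = 0.6931/0.00988 = 70.16 day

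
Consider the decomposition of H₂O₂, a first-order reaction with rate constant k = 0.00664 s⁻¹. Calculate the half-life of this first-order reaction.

104.4 s

Step 1: For a first-order reaction, t₁/₂ = ln(2)/k
Step 2: t₁/₂ = ln(2)/0.00664
Step 3: t₁/₂ = 0.6931/0.00664 = 104.4 s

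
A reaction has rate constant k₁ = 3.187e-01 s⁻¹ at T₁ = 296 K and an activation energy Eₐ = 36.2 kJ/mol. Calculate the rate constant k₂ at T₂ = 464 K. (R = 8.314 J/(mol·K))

6.553e+01 s⁻¹

Step 1: Use the two-temperature Arrhenius form: ln(k₂/k₁) = -Eₐ/R × (1/T₂ - 1/T₁)
Step 2: Convert Eₐ to J/mol: 36.2 kJ/mol = 36200 J/mol
Step 3: 1/T₂ - 1/T₁ = 1/464 - 1/296 = -1.223206e-03 K⁻¹
Step 4: ln(k₂/k₁) = -36200/8.314 × -1.223206e-03 = 5.32596
Step 5: k₂ = k₁ × exp(5.32596) = 3.187e-01 × 2.05606e+02 = 6.553e+01 s⁻¹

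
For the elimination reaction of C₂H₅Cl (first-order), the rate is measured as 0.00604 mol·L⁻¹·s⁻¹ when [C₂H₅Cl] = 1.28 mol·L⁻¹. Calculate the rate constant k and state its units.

0.004719 s⁻¹

Step 1: rate = k[C₂H₅Cl]^1, so k = rate / [C₂H₅Cl]^1.
Step 2: k = 0.00604 / (1.28)^1 = 0.00604 / 1.28.
Step 3: k = 0.004719 s⁻¹.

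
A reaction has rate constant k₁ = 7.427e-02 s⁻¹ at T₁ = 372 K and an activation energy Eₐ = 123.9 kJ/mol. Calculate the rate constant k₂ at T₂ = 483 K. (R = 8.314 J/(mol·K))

7.398e+02 s⁻¹

Step 1: Use the two-temperature Arrhenius form: ln(k₂/k₁) = -Eₐ/R × (1/T₂ - 1/T₁)
Step 2: Convert Eₐ to J/mol: 123.9 kJ/mol = 123900 J/mol
Step 3: 1/T₂ - 1/T₁ = 1/483 - 1/372 = -6.177787e-04 K⁻¹
Step 4: ln(k₂/k₁) = -123900/8.314 × -6.177787e-04 = 9.20649
Step 5: k₂ = k₁ × exp(9.20649) = 7.427e-02 × 9.96157e+03 = 7.398e+02 s⁻¹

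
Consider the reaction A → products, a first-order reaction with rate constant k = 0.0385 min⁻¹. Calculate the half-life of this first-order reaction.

18 min

Step 1: For a first-order reaction, t₁/₂ = ln(2)/k
Step 2: t₁/₂ = ln(2)/0.0385
Step 3: t₁/₂ = 0.6931/0.0385 = 18 min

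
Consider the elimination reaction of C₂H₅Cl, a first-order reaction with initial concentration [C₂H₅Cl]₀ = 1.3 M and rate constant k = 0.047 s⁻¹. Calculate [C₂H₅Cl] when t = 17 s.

0.5847 M

Step 1: For a first-order reaction: [C₂H₅Cl] = [C₂H₅Cl]₀ × e^(-kt)
Step 2: [C₂H₅Cl] = 1.3 × e^(-0.047 × 17)
Step 3: [C₂H₅Cl] = 1.3 × e^(-0.799)
Step 4: [C₂H₅Cl] = 1.3 × 0.449779 = 0.5847 M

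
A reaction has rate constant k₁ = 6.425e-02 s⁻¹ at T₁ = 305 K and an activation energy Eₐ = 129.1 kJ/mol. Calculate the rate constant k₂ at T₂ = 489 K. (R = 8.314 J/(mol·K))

1.342e+07 s⁻¹

Step 1: Use the two-temperature Arrhenius form: ln(k₂/k₁) = -Eₐ/R × (1/T₂ - 1/T₁)
Step 2: Convert Eₐ to J/mol: 129.1 kJ/mol = 129100 J/mol
Step 3: 1/T₂ - 1/T₁ = 1/489 - 1/305 = -1.233699e-03 K⁻¹
Step 4: ln(k₂/k₁) = -129100/8.314 × -1.233699e-03 = 19.15691
Step 5: k₂ = k₁ × exp(19.15691) = 6.425e-02 × 2.08805e+08 = 1.342e+07 s⁻¹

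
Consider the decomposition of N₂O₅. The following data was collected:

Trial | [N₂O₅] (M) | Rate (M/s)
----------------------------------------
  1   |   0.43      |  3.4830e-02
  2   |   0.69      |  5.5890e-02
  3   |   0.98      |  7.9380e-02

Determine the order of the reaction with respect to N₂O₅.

first order (1)

Step 1: Compare trials to find order n where rate₂/rate₁ = ([N₂O₅]₂/[N₂O₅]₁)^n
Step 2: rate₂/rate₁ = 5.5890e-02/3.4830e-02 = 1.605
Step 3: [N₂O₅]₂/[N₂O₅]₁ = 0.69/0.43 = 1.605
Step 4: n = ln(1.605)/ln(1.605) = 1.00 ≈ 1
Step 5: The reaction is first order in N₂O₅.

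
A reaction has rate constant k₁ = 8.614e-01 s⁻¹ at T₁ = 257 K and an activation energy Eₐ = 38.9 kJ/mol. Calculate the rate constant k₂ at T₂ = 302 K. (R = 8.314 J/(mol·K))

1.298e+01 s⁻¹

Step 1: Use the two-temperature Arrhenius form: ln(k₂/k₁) = -Eₐ/R × (1/T₂ - 1/T₁)
Step 2: Convert Eₐ to J/mol: 38.9 kJ/mol = 38900 J/mol
Step 3: 1/T₂ - 1/T₁ = 1/302 - 1/257 = -5.797923e-04 K⁻¹
Step 4: ln(k₂/k₁) = -38900/8.314 × -5.797923e-04 = 2.71276
Step 5: k₂ = k₁ × exp(2.71276) = 8.614e-01 × 1.50708e+01 = 1.298e+01 s⁻¹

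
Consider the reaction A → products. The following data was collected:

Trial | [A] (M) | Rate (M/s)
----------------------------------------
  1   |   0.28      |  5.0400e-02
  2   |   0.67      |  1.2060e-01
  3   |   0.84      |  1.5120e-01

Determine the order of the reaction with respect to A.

first order (1)

Step 1: Compare trials to find order n where rate₂/rate₁ = ([A]₂/[A]₁)^n
Step 2: rate₂/rate₁ = 1.2060e-01/5.0400e-02 = 2.393
Step 3: [A]₂/[A]₁ = 0.67/0.28 = 2.393
Step 4: n = ln(2.393)/ln(2.393) = 1.00 ≈ 1
Step 5: The reaction is first order in A.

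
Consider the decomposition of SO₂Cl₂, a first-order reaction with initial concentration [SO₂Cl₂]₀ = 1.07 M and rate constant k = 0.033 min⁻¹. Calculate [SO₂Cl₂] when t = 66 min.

0.1212 M

Step 1: For a first-order reaction: [SO₂Cl₂] = [SO₂Cl₂]₀ × e^(-kt)
Step 2: [SO₂Cl₂] = 1.07 × e^(-0.033 × 66)
Step 3: [SO₂Cl₂] = 1.07 × e^(-2.178)
Step 4: [SO₂Cl₂] = 1.07 × 0.113268 = 0.1212 M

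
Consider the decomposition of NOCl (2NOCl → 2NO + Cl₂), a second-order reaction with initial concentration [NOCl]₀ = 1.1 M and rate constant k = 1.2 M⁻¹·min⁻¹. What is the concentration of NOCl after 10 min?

0.07746 M

Step 1: For a second-order reaction: 1/[NOCl] = 1/[NOCl]₀ + kt
Step 2: 1/[NOCl] = 1/1.1 + 1.2 × 10
Step 3: 1/[NOCl] = 0.9091 + 12 = 12.91
Step 4: [NOCl] = 1/12.91 = 0.07746 M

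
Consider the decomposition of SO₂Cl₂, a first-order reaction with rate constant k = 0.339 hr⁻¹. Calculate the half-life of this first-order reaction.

2.045 hr

Step 1: For a first-order reaction, t₁/₂ = ln(2)/k
Step 2: t₁/₂ = ln(2)/0.339
Step 3: t₁/₂ = 0.6931/0.339 = 2.045 hr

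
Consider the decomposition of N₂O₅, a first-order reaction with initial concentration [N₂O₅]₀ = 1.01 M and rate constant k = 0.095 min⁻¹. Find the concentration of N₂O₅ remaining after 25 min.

0.09394 M

Step 1: For a first-order reaction: [N₂O₅] = [N₂O₅]₀ × e^(-kt)
Step 2: [N₂O₅] = 1.01 × e^(-0.095 × 25)
Step 3: [N₂O₅] = 1.01 × e^(-2.375)
Step 4: [N₂O₅] = 1.01 × 0.0930145 = 0.09394 M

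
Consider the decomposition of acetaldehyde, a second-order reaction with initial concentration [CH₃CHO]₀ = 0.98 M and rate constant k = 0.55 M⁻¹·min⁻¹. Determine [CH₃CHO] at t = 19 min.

0.08718 M

Step 1: For a second-order reaction: 1/[CH₃CHO] = 1/[CH₃CHO]₀ + kt
Step 2: 1/[CH₃CHO] = 1/0.98 + 0.55 × 19
Step 3: 1/[CH₃CHO] = 1.02 + 10.45 = 11.47
Step 4: [CH₃CHO] = 1/11.47 = 0.08718 M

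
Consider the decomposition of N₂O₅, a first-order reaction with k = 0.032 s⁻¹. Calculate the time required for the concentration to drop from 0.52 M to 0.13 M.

43.32 s

Step 1: For first-order: t = ln([N₂O₅]₀/[N₂O₅])/k
Step 2: t = ln(0.52/0.13)/0.032
Step 3: t = ln(4)/0.032
Step 4: t = 1.386/0.032 = 43.32 s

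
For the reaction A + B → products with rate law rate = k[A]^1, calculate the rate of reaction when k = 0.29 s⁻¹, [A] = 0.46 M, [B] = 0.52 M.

0.1334 M/s

Step 1: The rate law is rate = k[A]^1
Step 2: Note that the rate does not depend on [B] (zero order in B).
Step 3: rate = 0.29 × (0.46)^1 = 0.1334 M/s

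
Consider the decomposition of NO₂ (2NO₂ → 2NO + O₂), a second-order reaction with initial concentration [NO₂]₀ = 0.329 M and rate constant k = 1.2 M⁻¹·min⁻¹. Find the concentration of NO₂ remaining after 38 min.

0.02056 M

Step 1: For a second-order reaction: 1/[NO₂] = 1/[NO₂]₀ + kt
Step 2: 1/[NO₂] = 1/0.329 + 1.2 × 38
Step 3: 1/[NO₂] = 3.04 + 45.6 = 48.64
Step 4: [NO₂] = 1/48.64 = 0.02056 M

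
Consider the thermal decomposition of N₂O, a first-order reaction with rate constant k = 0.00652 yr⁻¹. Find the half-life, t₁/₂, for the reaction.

106.3 yr

Step 1: For a first-order reaction, t₁/₂ = ln(2)/k
Step 2: t₁/₂ = ln(2)/0.00652
Step 3: t₁/₂ = 0.6931/0.00652 = 106.3 yr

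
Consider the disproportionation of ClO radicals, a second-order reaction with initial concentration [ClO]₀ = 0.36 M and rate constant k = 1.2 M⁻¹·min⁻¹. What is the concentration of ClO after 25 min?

0.03051 M

Step 1: For a second-order reaction: 1/[ClO] = 1/[ClO]₀ + kt
Step 2: 1/[ClO] = 1/0.36 + 1.2 × 25
Step 3: 1/[ClO] = 2.778 + 30 = 32.78
Step 4: [ClO] = 1/32.78 = 0.03051 M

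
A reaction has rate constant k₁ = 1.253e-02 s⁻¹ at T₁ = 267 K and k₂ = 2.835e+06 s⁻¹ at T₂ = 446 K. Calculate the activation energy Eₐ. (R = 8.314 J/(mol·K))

106.4 kJ/mol

Step 1: Use the two-temperature Arrhenius form: ln(k₂/k₁) = -Eₐ/R × (1/T₂ - 1/T₁)
Step 2: ln(k₂/k₁) = ln(2.835e+06/1.253e-02) = ln(2.26257e+08) = 19.2372
Step 3: 1/T₂ - 1/T₁ = 1/446 - 1/267 = -1.503166e-03 K⁻¹
Step 4: Eₐ = -R × ln(k₂/k₁) / (1/T₂ - 1/T₁) = -8.314 × 19.2372 / -1.503166e-03
Step 5: Eₐ = 1.0640e+05 J/mol = 106.4 kJ/mol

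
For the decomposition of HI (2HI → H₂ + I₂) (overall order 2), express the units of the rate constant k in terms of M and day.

M⁻¹·day⁻¹

Step 1: For overall order n, rate = k × (concentration)^n.
Step 2: Rate has units M·day⁻¹; concentration term has units M^2.
Step 3: k = rate / (concentration)^n, so units of k = M^(1-2)·day⁻¹ = M⁻¹·day⁻¹.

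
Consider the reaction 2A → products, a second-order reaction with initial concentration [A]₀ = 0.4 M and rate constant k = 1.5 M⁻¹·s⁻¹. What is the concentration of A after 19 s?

0.03226 M

Step 1: For a second-order reaction: 1/[A] = 1/[A]₀ + kt
Step 2: 1/[A] = 1/0.4 + 1.5 × 19
Step 3: 1/[A] = 2.5 + 28.5 = 31
Step 4: [A] = 1/31 = 0.03226 M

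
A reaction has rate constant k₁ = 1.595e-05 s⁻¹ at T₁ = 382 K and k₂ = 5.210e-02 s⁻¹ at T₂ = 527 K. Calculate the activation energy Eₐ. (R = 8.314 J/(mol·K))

93.4 kJ/mol

Step 1: Use the two-temperature Arrhenius form: ln(k₂/k₁) = -Eₐ/R × (1/T₂ - 1/T₁)
Step 2: ln(k₂/k₁) = ln(5.210e-02/1.595e-05) = ln(3266.46) = 8.09146
Step 3: 1/T₂ - 1/T₁ = 1/527 - 1/382 = -7.202678e-04 K⁻¹
Step 4: Eₐ = -R × ln(k₂/k₁) / (1/T₂ - 1/T₁) = -8.314 × 8.09146 / -7.202678e-04
Step 5: Eₐ = 9.3399e+04 J/mol = 93.4 kJ/mol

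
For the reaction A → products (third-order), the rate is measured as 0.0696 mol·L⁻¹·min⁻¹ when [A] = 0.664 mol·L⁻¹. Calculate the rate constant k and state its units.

0.2377 (mol·L⁻¹)⁻²·min⁻¹

Step 1: rate = k[A]^3, so k = rate / [A]^3.
Step 2: k = 0.0696 / (0.664)^3 = 0.0696 / 0.2928.
Step 3: k = 0.2377 (mol·L⁻¹)⁻²·min⁻¹.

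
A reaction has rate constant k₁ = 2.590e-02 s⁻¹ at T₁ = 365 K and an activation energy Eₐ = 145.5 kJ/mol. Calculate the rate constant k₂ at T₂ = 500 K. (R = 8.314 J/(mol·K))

1.085e+04 s⁻¹

Step 1: Use the two-temperature Arrhenius form: ln(k₂/k₁) = -Eₐ/R × (1/T₂ - 1/T₁)
Step 2: Convert Eₐ to J/mol: 145.5 kJ/mol = 145500 J/mol
Step 3: 1/T₂ - 1/T₁ = 1/500 - 1/365 = -7.397260e-04 K⁻¹
Step 4: ln(k₂/k₁) = -145500/8.314 × -7.397260e-04 = 12.94565
Step 5: k₂ = k₁ × exp(12.94565) = 2.590e-02 × 4.19010e+05 = 1.085e+04 s⁻¹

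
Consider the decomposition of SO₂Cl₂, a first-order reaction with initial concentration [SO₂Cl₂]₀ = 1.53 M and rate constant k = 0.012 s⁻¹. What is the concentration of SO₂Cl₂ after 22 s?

1.175 M

Step 1: For a first-order reaction: [SO₂Cl₂] = [SO₂Cl₂]₀ × e^(-kt)
Step 2: [SO₂Cl₂] = 1.53 × e^(-0.012 × 22)
Step 3: [SO₂Cl₂] = 1.53 × e^(-0.264)
Step 4: [SO₂Cl₂] = 1.53 × 0.767974 = 1.175 M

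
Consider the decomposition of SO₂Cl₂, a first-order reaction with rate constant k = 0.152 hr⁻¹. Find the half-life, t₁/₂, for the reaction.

4.56 hr

Step 1: For a first-order reaction, t₁/₂ = ln(2)/k
Step 2: t₁/₂ = ln(2)/0.152
Step 3: t₁/₂ = 0.6931/0.152 = 4.56 hr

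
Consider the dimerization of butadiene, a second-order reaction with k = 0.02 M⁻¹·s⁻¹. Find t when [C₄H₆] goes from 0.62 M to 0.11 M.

373.9 s

Step 1: For second-order: t = (1/[C₄H₆] - 1/[C₄H₆]₀)/k
Step 2: t = (1/0.11 - 1/0.62)/0.02
Step 3: t = (9.091 - 1.613)/0.02
Step 4: t = 7.478/0.02 = 373.9 s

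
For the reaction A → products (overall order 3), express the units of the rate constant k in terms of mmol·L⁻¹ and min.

(mmol·L⁻¹)⁻²·min⁻¹

Step 1: For overall order n, rate = k × (concentration)^n.
Step 2: Rate has units mmol·L⁻¹·min⁻¹; concentration term has units (mmol·L⁻¹)^3.
Step 3: k = rate / (concentration)^n, so units of k = (mmol·L⁻¹)^(1-3)·min⁻¹ = (mmol·L⁻¹)⁻²·min⁻¹.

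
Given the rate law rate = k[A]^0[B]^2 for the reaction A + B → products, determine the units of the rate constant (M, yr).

M⁻¹·yr⁻¹

Step 1: Overall order = 0 + 2 = 2.
Step 2: rate has units M·yr⁻¹; [A]^0[B]^2 has units M^2.
Step 3: k = rate/([A]^0[B]^2), so units of k = M^(1-2)·yr⁻¹ = M⁻¹·yr⁻¹.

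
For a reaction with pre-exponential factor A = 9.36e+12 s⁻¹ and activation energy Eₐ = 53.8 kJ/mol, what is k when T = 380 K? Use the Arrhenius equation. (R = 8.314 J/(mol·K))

3.76e+05 s⁻¹

Step 1: Use the Arrhenius equation: k = A × exp(-Eₐ/RT)
Step 2: Convert Eₐ to J/mol: 53.8 kJ/mol = 53800 J/mol
Step 3: Calculate the exponent: -Eₐ/(RT) = -53800/(8.314 × 380) = -17.02898
Step 4: k = 9.36e+12 × exp(-17.02898)
Step 5: k = 9.36e+12 × 4.02168e-08 = 3.7643e+05 s⁻¹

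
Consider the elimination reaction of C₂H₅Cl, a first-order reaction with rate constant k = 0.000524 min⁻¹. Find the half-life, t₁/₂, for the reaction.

1323 min

Step 1: For a first-order reaction, t₁/₂ = ln(2)/k
Step 2: t₁/₂ = ln(2)/0.000524
Step 3: t₁/₂ = 0.6931/0.000524 = 1323 min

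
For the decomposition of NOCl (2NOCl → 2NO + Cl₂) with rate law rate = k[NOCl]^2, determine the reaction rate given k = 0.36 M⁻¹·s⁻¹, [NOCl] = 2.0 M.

1.44 M/s

Step 1: Identify the rate law: rate = k[NOCl]^2
Step 2: Substitute values: rate = 0.36 × (2.0)^2
Step 3: Calculate: rate = 0.36 × 4 = 1.44 M/s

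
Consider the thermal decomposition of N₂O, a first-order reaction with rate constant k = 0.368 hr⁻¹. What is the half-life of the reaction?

1.884 hr

Step 1: For a first-order reaction, t₁/₂ = ln(2)/k
Step 2: t₁/₂ = ln(2)/0.368
Step 3: t₁/₂ = 0.6931/0.368 = 1.884 hr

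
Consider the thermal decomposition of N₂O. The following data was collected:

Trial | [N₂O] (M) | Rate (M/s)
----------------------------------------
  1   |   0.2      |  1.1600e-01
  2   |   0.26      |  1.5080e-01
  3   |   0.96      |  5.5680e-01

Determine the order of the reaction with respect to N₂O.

first order (1)

Step 1: Compare trials to find order n where rate₂/rate₁ = ([N₂O]₂/[N₂O]₁)^n
Step 2: rate₂/rate₁ = 1.5080e-01/1.1600e-01 = 1.3
Step 3: [N₂O]₂/[N₂O]₁ = 0.26/0.2 = 1.3
Step 4: n = ln(1.3)/ln(1.3) = 1.00 ≈ 1
Step 5: The reaction is first order in N₂O.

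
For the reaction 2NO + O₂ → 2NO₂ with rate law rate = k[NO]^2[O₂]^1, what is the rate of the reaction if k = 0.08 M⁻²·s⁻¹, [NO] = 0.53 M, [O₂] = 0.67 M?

0.01506 M/s

Step 1: The rate law is rate = k[NO]^2[O₂]^1
Step 2: Substitute: rate = 0.08 × (0.53)^2 × (0.67)^1
Step 3: rate = 0.08 × 0.2809 × 0.67 = 0.0150562 M/s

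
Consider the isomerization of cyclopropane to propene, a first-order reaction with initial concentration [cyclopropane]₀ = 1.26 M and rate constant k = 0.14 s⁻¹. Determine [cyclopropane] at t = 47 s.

0.001749 M

Step 1: For a first-order reaction: [cyclopropane] = [cyclopropane]₀ × e^(-kt)
Step 2: [cyclopropane] = 1.26 × e^(-0.14 × 47)
Step 3: [cyclopropane] = 1.26 × e^(-6.58)
Step 4: [cyclopropane] = 1.26 × 0.00138785 = 0.001749 M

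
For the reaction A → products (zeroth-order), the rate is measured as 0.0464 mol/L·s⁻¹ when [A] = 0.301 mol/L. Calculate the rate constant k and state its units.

0.0464 mol/L·s⁻¹

Step 1: For a zeroth-order reaction, rate = k (independent of concentration).
Step 2: k = rate = 0.0464 mol/L·s⁻¹.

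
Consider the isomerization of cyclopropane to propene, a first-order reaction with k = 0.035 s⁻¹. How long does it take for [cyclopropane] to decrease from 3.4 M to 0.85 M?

39.61 s

Step 1: For first-order: t = ln([cyclopropane]₀/[cyclopropane])/k
Step 2: t = ln(3.4/0.85)/0.035
Step 3: t = ln(4)/0.035
Step 4: t = 1.386/0.035 = 39.61 s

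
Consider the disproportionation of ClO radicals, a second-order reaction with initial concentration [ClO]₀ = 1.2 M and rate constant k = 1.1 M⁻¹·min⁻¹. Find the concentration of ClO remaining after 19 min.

0.04601 M

Step 1: For a second-order reaction: 1/[ClO] = 1/[ClO]₀ + kt
Step 2: 1/[ClO] = 1/1.2 + 1.1 × 19
Step 3: 1/[ClO] = 0.8333 + 20.9 = 21.73
Step 4: [ClO] = 1/21.73 = 0.04601 M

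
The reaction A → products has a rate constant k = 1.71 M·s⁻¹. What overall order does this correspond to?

zeroth order (0)

Step 1: The units of k for an nth-order reaction are (concentration)^(1-n)·(time)⁻¹.
Step 2: Here k has units M·s⁻¹, so the concentration exponent is 1.
Step 3: 1 - n = 1 ⇒ n = 0. The reaction is zeroth order.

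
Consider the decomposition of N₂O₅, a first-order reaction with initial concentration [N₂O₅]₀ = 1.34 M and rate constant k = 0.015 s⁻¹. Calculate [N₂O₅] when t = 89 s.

0.3526 M

Step 1: For a first-order reaction: [N₂O₅] = [N₂O₅]₀ × e^(-kt)
Step 2: [N₂O₅] = 1.34 × e^(-0.015 × 89)
Step 3: [N₂O₅] = 1.34 × e^(-1.335)
Step 4: [N₂O₅] = 1.34 × 0.263158 = 0.3526 M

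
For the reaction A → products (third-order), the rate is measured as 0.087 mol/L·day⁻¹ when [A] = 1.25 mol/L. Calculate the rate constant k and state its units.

0.04454 (mol/L)⁻²·day⁻¹

Step 1: rate = k[A]^3, so k = rate / [A]^3.
Step 2: k = 0.087 / (1.25)^3 = 0.087 / 1.953.
Step 3: k = 0.04454 (mol/L)⁻²·day⁻¹.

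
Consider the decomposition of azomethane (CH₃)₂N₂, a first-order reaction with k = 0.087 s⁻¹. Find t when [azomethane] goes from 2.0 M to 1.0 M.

7.967 s

Step 1: For first-order: t = ln([azomethane]₀/[azomethane])/k
Step 2: t = ln(2.0/1.0)/0.087
Step 3: t = ln(2)/0.087
Step 4: t = 0.6931/0.087 = 7.967 s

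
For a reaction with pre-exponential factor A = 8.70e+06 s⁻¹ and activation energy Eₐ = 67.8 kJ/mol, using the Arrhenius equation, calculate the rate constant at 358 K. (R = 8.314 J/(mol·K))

1.11e-03 s⁻¹

Step 1: Use the Arrhenius equation: k = A × exp(-Eₐ/RT)
Step 2: Convert Eₐ to J/mol: 67.8 kJ/mol = 67800 J/mol
Step 3: Calculate the exponent: -Eₐ/(RT) = -67800/(8.314 × 358) = -22.77910
Step 4: k = 8.70e+06 × exp(-22.77910)
Step 5: k = 8.70e+06 × 1.27986e-10 = 1.1135e-03 s⁻¹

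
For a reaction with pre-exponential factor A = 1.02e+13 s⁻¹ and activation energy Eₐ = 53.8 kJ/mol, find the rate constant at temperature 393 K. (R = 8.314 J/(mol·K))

7.21e+05 s⁻¹

Step 1: Use the Arrhenius equation: k = A × exp(-Eₐ/RT)
Step 2: Convert Eₐ to J/mol: 53.8 kJ/mol = 53800 J/mol
Step 3: Calculate the exponent: -Eₐ/(RT) = -53800/(8.314 × 393) = -16.46568
Step 4: k = 1.02e+13 × exp(-16.46568)
Step 5: k = 1.02e+13 × 7.06392e-08 = 7.2052e+05 s⁻¹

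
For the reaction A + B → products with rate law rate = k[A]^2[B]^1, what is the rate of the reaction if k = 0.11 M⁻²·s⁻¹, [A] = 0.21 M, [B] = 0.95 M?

0.004608 M/s

Step 1: The rate law is rate = k[A]^2[B]^1
Step 2: Substitute: rate = 0.11 × (0.21)^2 × (0.95)^1
Step 3: rate = 0.11 × 0.0441 × 0.95 = 0.00460845 M/s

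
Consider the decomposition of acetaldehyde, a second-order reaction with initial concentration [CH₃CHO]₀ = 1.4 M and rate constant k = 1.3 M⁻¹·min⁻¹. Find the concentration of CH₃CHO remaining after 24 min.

0.03133 M

Step 1: For a second-order reaction: 1/[CH₃CHO] = 1/[CH₃CHO]₀ + kt
Step 2: 1/[CH₃CHO] = 1/1.4 + 1.3 × 24
Step 3: 1/[CH₃CHO] = 0.7143 + 31.2 = 31.91
Step 4: [CH₃CHO] = 1/31.91 = 0.03133 M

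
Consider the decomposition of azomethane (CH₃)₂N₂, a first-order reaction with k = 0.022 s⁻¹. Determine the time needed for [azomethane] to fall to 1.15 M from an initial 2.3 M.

31.51 s

Step 1: For first-order: t = ln([azomethane]₀/[azomethane])/k
Step 2: t = ln(2.3/1.15)/0.022
Step 3: t = ln(2)/0.022
Step 4: t = 0.6931/0.022 = 31.51 s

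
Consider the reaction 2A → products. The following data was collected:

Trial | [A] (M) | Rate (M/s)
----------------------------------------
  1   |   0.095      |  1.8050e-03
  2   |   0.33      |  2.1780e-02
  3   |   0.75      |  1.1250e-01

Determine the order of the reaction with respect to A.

second order (2)

Step 1: Compare trials to find order n where rate₂/rate₁ = ([A]₂/[A]₁)^n
Step 2: rate₂/rate₁ = 2.1780e-02/1.8050e-03 = 12.07
Step 3: [A]₂/[A]₁ = 0.33/0.095 = 3.474
Step 4: n = ln(12.07)/ln(3.474) = 2.00 ≈ 2
Step 5: The reaction is second order in A.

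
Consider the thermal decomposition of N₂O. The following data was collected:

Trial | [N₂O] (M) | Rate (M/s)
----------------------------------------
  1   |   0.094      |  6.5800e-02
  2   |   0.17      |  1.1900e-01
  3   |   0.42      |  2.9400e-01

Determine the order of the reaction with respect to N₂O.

first order (1)

Step 1: Compare trials to find order n where rate₂/rate₁ = ([N₂O]₂/[N₂O]₁)^n
Step 2: rate₂/rate₁ = 1.1900e-01/6.5800e-02 = 1.809
Step 3: [N₂O]₂/[N₂O]₁ = 0.17/0.094 = 1.809
Step 4: n = ln(1.809)/ln(1.809) = 1.00 ≈ 1
Step 5: The reaction is first order in N₂O.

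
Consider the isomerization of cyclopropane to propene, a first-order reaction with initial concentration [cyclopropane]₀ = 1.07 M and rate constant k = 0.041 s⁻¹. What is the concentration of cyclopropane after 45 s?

0.1691 M

Step 1: For a first-order reaction: [cyclopropane] = [cyclopropane]₀ × e^(-kt)
Step 2: [cyclopropane] = 1.07 × e^(-0.041 × 45)
Step 3: [cyclopropane] = 1.07 × e^(-1.845)
Step 4: [cyclopropane] = 1.07 × 0.158025 = 0.1691 M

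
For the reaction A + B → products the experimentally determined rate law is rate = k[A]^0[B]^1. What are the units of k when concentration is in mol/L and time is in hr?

hr⁻¹

Step 1: Overall order = 0 + 1 = 1.
Step 2: rate has units mol/L·hr⁻¹; [A]^0[B]^1 has units (mol/L)^1.
Step 3: k = rate/([A]^0[B]^1), so units of k = (mol/L)^(1-1)·hr⁻¹ = hr⁻¹.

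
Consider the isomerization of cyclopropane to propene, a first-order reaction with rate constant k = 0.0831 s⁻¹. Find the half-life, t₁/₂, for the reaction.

8.341 s

Step 1: For a first-order reaction, t₁/₂ = ln(2)/k
Step 2: t₁/₂ = ln(2)/0.0831
Step 3: t₁/₂ = 0.6931/0.0831 = 8.341 s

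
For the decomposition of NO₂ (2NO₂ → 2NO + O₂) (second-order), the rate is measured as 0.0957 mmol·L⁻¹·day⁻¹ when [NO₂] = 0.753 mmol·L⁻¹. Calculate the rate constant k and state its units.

0.1688 (mmol·L⁻¹)⁻¹·day⁻¹

Step 1: rate = k[NO₂]^2, so k = rate / [NO₂]^2.
Step 2: k = 0.0957 / (0.753)^2 = 0.0957 / 0.567.
Step 3: k = 0.1688 (mmol·L⁻¹)⁻¹·day⁻¹.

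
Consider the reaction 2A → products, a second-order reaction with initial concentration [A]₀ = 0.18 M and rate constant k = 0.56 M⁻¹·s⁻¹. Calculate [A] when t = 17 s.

0.06633 M

Step 1: For a second-order reaction: 1/[A] = 1/[A]₀ + kt
Step 2: 1/[A] = 1/0.18 + 0.56 × 17
Step 3: 1/[A] = 5.556 + 9.52 = 15.08
Step 4: [A] = 1/15.08 = 0.06633 M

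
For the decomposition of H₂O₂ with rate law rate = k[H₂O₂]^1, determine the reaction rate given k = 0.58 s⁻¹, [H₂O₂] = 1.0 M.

0.58 M/s

Step 1: Identify the rate law: rate = k[H₂O₂]^1
Step 2: Substitute values: rate = 0.58 × (1.0)^1
Step 3: Calculate: rate = 0.58 × 1 = 0.58 M/s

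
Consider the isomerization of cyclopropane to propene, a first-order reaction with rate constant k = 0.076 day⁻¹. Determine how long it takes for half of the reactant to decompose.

9.12 day

Step 1: For a first-order reaction, t₁/₂ = ln(2)/k
Step 2: t₁/₂ = ln(2)/0.076
Step 3: t₁/₂ = 0.6931/0.076 = 9.12 day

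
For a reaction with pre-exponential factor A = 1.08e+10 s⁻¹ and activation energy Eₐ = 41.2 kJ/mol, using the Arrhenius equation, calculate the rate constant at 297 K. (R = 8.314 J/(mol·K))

6.13e+02 s⁻¹

Step 1: Use the Arrhenius equation: k = A × exp(-Eₐ/RT)
Step 2: Convert Eₐ to J/mol: 41.2 kJ/mol = 41200 J/mol
Step 3: Calculate the exponent: -Eₐ/(RT) = -41200/(8.314 × 297) = -16.68517
Step 4: k = 1.08e+10 × exp(-16.68517)
Step 5: k = 1.08e+10 × 5.67182e-08 = 6.1256e+02 s⁻¹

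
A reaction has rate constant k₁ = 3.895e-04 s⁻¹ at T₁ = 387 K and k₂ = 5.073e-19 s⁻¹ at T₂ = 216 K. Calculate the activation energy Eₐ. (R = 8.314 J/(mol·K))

139.3 kJ/mol

Step 1: Use the two-temperature Arrhenius form: ln(k₂/k₁) = -Eₐ/R × (1/T₂ - 1/T₁)
Step 2: ln(k₂/k₁) = ln(5.073e-19/3.895e-04) = ln(1.30244e-15) = -34.2745
Step 3: 1/T₂ - 1/T₁ = 1/216 - 1/387 = 2.045650e-03 K⁻¹
Step 4: Eₐ = -R × ln(k₂/k₁) / (1/T₂ - 1/T₁) = -8.314 × -34.2745 / 2.045650e-03
Step 5: Eₐ = 1.3930e+05 J/mol = 139.3 kJ/mol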